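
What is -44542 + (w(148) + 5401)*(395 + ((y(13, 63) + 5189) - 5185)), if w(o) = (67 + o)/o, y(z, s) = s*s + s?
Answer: 3536271437/148 ≈ 2.3894e+7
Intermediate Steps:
y(z, s) = s + s**2 (y(z, s) = s**2 + s = s + s**2)
w(o) = (67 + o)/o
-44542 + (w(148) + 5401)*(395 + ((y(13, 63) + 5189) - 5185)) = -44542 + ((67 + 148)/148 + 5401)*(395 + ((63*(1 + 63) + 5189) - 5185)) = -44542 + ((1/148)*215 + 5401)*(395 + ((63*64 + 5189) - 5185)) = -44542 + (215/148 + 5401)*(395 + ((4032 + 5189) - 5185)) = -44542 + 799563*(395 + (9221 - 5185))/148 = -44542 + 799563*(395 + 4036)/148 = -44542 + (799563/148)*4431 = -44542 + 3542863653/148 = 3536271437/148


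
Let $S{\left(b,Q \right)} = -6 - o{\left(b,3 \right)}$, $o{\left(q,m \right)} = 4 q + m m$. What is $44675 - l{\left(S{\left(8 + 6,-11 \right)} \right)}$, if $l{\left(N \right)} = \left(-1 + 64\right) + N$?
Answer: $44683$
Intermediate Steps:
$o{\left(q,m \right)} = m^{2} + 4 q$ ($o{\left(q,m \right)} = 4 q + m^{2} = m^{2} + 4 q$)
$S{\left(b,Q \right)} = -15 - 4 b$ ($S{\left(b,Q \right)} = -6 - \left(3^{2} + 4 b\right) = -6 - \left(9 + 4 b\right) = -15 - 4 b$)
$l{\left(N \right)} = 63 + N$
$44675 - l{\left(S{\left(8 + 6,-11 \right)} \right)} = 44675 - \left(63 - \left(15 + 4 \left(8 + 6\right)\right)\right) = 44675 - \left(63 - 71\right) = 44675 - -8 = 44675 + 8 = 44683$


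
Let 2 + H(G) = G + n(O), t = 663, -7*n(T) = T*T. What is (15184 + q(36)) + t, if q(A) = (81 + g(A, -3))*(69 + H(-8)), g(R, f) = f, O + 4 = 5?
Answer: 143065/7 ≈ 20438.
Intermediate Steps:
O = 1 (O = -4 + 5 = 1)
n(T) = -T²/7 (n(T) = -T*T/7 = -T²/7)
H(G) = -15/7 + G (H(G) = -2 + (G - ⅐*1²) = -2 + (G - ⅐*1) = -2 + (G - ⅐) = -2 + (-⅐ + G) = -15/7 + G)
q(A) = 32136/7 (q(A) = (81 - 3)*(69 + (-15/7 - 8)) = 78*(69 - 71/7) = 78*(412/7) = 32136/7)
(15184 + q(36)) + t = (15184 + 32136/7) + 663 = 138424/7 + 663 = 143065/7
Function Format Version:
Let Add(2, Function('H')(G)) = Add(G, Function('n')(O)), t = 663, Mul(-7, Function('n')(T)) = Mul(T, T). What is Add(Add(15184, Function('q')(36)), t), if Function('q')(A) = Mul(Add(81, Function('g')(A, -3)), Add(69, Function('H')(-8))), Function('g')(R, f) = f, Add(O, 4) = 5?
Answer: Rational(143065, 7) ≈ 20438.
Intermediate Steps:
O = 1 (O = Add(-4, 5) = 1)
Function('n')(T) = Mul(Rational(-1, 7), Pow(T, 2)) (Function('n')(T) = Mul(Rational(-1, 7), Mul(T, T)) = Mul(Rational(-1, 7), Pow(T, 2)))
Function('H')(G) = Add(Rational(-15, 7), G) (Function('H')(G) = Add(-2, Add(G, Mul(Rational(-1, 7), Pow(1, 2)))) = Add(-2, Add(G, Mul(Rational(-1, 7), 1))) = Add(-2, Add(G, Rational(-1, 7))) = Add(-2, Add(Rational(-1, 7), G)) = Add(Rational(-15, 7), G))
Function('q')(A) = Rational(32136, 7) (Function('q')(A) = Mul(Add(81, -3), Add(69, Add(Rational(-15, 7), -8))) = Mul(78, Add(69, Rational(-71, 7))) = Mul(78, Rational(412, 7)) = Rational(32136, 7))
Add(Add(15184, Function('q')(36)), t) = Add(Add(15184, Rational(32136, 7)), 663) = Add(Rational(138424, 7), 663) = Rational(143065, 7)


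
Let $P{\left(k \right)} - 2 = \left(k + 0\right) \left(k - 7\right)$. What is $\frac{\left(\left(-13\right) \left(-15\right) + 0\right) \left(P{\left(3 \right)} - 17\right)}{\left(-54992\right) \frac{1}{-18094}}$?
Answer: $- \frac{47632455}{27496} \approx -1732.3$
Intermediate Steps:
$P{\left(k \right)} = 2 + k \left(-7 + k\right)$ ($P{\left(k \right)} = 2 + \left(k + 0\right) \left(k - 7\right) = 2 + k \left(-7 + k\right)$)
$\frac{\left(\left(-13\right) \left(-15\right) + 0\right) \left(P{\left(3 \right)} - 17\right)}{\left(-54992\right) \frac{1}{-18094}} = \frac{\left(\left(-13\right) \left(-15\right) + 0\right) \left(\left(2 + 3^{2} - 21\right) - 17\right)}{\left(-54992\right) \frac{1}{-18094}} = \frac{\left(195 + 0\right) \left(\left(2 + 9 - 21\right) - 17\right)}{\left(-54992\right) \left(- \frac{1}{18094}\right)} = \frac{195 \left(-10 - 17\right)}{\frac{27496}{9047}} = 195 \left(-27\right) \frac{9047}{27496} = \left(-5265\right) \frac{9047}{27496} = - \frac{47632455}{27496}$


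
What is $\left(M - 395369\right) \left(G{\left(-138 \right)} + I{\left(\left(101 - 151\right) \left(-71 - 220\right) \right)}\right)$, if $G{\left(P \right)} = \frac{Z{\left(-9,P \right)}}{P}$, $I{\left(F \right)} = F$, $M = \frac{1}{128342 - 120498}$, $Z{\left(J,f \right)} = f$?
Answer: $- \frac{45126644303685}{7844} \approx -5.753 \cdot 10^{9}$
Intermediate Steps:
$M = \frac{1}{7844} \approx 0.00012749$
$G{\left(P \right)} = 1$ ($G{\left(P \right)} = \frac{P}{P} = 1$)
$\left(M - 395369\right) \left(G{\left(-138 \right)} + I{\left(\left(101 - 151\right) \left(-71 - 220\right) \right)}\right) = \left(\frac{1}{7844} - 395369\right) \left(1 + \left(101 - 151\right) \left(-71 - 220\right)\right) = - \frac{3101274435 \left(1 - -14550\right)}{7844} = - \frac{3101274435 \left(1 + 14550\right)}{7844} = \left(- \frac{3101274435}{7844}\right) 14551 = - \frac{45126644303685}{7844}$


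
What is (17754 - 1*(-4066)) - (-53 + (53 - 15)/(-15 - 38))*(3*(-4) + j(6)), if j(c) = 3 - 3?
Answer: 1122296/53 ≈ 21175.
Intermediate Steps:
j(c) = 0
(17754 - 1*(-4066)) - (-53 + (53 - 15)/(-15 - 38))*(3*(-4) + j(6)) = (17754 - 1*(-4066)) - (-53 + (53 - 15)/(-15 - 38))*(3*(-4) + 0) = (17754 + 4066) - (-53 + 38/(-53))*(-12 + 0) = 21820 - (-53 + 38*(-1/53))*(-12) = 21820 - (-53 - 38/53)*(-12) = 21820 - (-2847)*(-12)/53 = 21820 - 1*34164/53 = 21820 - 34164/53 = 1122296/53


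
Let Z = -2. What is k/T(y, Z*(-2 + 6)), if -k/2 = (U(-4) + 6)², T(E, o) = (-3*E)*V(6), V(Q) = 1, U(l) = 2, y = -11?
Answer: -128/33 ≈ -3.8788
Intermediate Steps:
T(E, o) = -3*E (T(E, o) = -3*E*1 = -3*E)
k = -128 (k = -2*(2 + 6)² = -2*8² = -2*64 = -128)
k/T(y, Z*(-2 + 6)) = -128/((-3*(-11))) = -128/33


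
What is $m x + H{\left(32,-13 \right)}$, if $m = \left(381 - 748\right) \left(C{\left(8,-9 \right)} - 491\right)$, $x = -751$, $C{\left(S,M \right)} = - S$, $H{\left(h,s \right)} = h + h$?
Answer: $-137532819$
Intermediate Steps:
$H{\left(h,s \right)} = 2 h$
$m = 183133$ ($m = \left(381 - 748\right) \left(\left(-1\right) 8 - 491\right) = - 367 \left(-8 - 491\right) = \left(-367\right) \left(-499\right) = 183133$)
$m x + H{\left(32,-13 \right)} = 183133 \left(-751\right) + 2 \cdot 32 = -137532883 + 64 = -137532819$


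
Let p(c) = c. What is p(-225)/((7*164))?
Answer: -225/1148 ≈ -0.19599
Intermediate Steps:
p(-225)/((7*164)) = -225/(7*164) = -225/1148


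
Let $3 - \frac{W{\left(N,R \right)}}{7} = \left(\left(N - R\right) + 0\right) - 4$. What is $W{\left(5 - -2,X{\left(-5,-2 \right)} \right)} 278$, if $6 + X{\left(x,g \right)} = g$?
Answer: $-15568$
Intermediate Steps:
$X{\left(x,g \right)} = -6 + g$
$W{\left(N,R \right)} = 49 - 7 N + 7 R$ ($W{\left(N,R \right)} = 21 - 7 \left(\left(\left(N - R\right) + 0\right) - 4\right) = 21 - 7 \left(\left(N - R\right) - 4\right) = 21 - 7 \left(-4 + N - R\right) = 21 + \left(28 - 7 N + 7 R\right) = 49 - 7 N + 7 R$)
$W{\left(5 - -2,X{\left(-5,-2 \right)} \right)} 278 = \left(49 - 7 \left(5 - -2\right) + 7 \left(-6 - 2\right)\right) 278 = \left(49 - 7 \left(5 + 2\right) + 7 \left(-8\right)\right) 278 = \left(49 - 49 - 56\right) 278 = \left(-56\right) 278 = -15568$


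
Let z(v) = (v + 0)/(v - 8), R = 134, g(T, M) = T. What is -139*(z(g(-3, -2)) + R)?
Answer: -205303/11 ≈ -18664.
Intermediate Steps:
z(v) = v/(-8 + v)
-139*(z(g(-3, -2)) + R) = -139*(-3/(-8 - 3) + 134) = -139*(-3/(-11) + 134) = -139*(-3*(-1/11) + 134) = -139*(3/11 + 134) = -139*1477/11 = -205303/11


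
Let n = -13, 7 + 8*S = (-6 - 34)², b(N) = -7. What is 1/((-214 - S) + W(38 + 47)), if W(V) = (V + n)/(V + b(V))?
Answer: -104/42869 ≈ -0.0024260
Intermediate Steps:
S = 1593/8 (S = -7/8 + (-6 - 34)²/8 = -7/8 + (⅛)*(-40)² = -7/8 + (⅛)*1600 = -7/8 + 200 = 1593/8 ≈ 199.13)
W(V) = (-13 + V)/(-7 + V) (W(V) = (V - 13)/(V - 7) = (-13 + V)/(-7 + V))
1/((-214 - S) + W(38 + 47)) = 1/((-214 - 1*1593/8) + (-13 + (38 + 47))/(-7 + (38 + 47))) = 1/((-214 - 1593/8) + (-13 + 85)/(-7 + 85)) = 1/(-3305/8 + 72/78) = 1/(-3305/8 + (1/78)*72) = 1/(-3305/8 + 12/13) = 1/(-42869/104) = -104/42869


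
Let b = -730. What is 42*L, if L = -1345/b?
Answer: 5649/73 ≈ 77.384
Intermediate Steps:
L = 269/146 (L = -1345/(-730) = -1345*(-1/730) = 269/146 ≈ 1.8425)
42*L = 42*(269/146) = 5649/73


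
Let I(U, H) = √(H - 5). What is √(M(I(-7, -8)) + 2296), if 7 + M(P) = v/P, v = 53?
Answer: √(386841 - 689*I*√13)/13 ≈ 47.844 - 0.15362*I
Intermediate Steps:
I(U, H) = √(-5 + H)
M(P) = -7 + 53/P
√(M(I(-7, -8)) + 2296) = √((-7 + 53/(√(-5 - 8))) + 2296) = √((-7 + 53/(√(-13))) + 2296) = √((-7 + 53/((I*√13))) + 2296) = √((-7 + 53*(-I*√13/13)) + 2296) = √((-7 - 53*I*√13/13) + 2296) = √(2289 - 53*I*√13/13)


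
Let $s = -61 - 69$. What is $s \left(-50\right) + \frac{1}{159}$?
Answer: $\frac{1033501}{159} \approx 6500.0$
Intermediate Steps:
$s = -130$
$s \left(-50\right) + \frac{1}{159} = \left(-130\right) \left(-50\right) + \frac{1}{159} = 6500 + \frac{1}{159} = \frac{1033501}{159}$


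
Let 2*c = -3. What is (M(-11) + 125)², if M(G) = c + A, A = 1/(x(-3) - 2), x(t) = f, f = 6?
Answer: 245025/16 ≈ 15314.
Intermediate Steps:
c = -3/2 (c = (½)*(-3) = -3/2 ≈ -1.5000)
x(t) = 6
A = ¼ (A = 1/(6 - 2) = 1/4 = ¼ ≈ 0.25000)
M(G) = -5/4 (M(G) = -3/2 + ¼ = -5/4)
(M(-11) + 125)² = (-5/4 + 125)² = (495/4)² = 245025/16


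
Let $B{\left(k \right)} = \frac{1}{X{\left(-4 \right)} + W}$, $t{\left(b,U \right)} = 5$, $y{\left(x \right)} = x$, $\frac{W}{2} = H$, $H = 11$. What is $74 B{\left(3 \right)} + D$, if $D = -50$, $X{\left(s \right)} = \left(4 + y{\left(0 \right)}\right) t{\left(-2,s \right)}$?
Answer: $- \frac{1013}{21} \approx -48.238$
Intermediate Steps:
$W = 22$ ($W = 2 \cdot 11 = 22$)
$X{\left(s \right)} = 20$ ($X{\left(s \right)} = \left(4 + 0\right) 5 = 4 \cdot 5 = 20$)
$B{\left(k \right)} = \frac{1}{42}$ ($B{\left(k \right)} = \frac{1}{20 + 22} = \frac{1}{42}$)
$74 B{\left(3 \right)} + D = 74 \cdot \frac{1}{42} - 50 = \frac{37}{21} - 50 = - \frac{1013}{21}$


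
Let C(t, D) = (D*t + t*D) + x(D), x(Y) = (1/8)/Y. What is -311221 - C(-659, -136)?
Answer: -533630271/1088 ≈ -4.9047e+5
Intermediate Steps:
x(Y) = 1/(8*Y) (x(Y) = (1*(⅛))/Y = 1/(8*Y))
C(t, D) = 1/(8*D) + 2*D*t (C(t, D) = (D*t + t*D) + 1/(8*D) = (D*t + D*t) + 1/(8*D) = 2*D*t + 1/(8*D) = 1/(8*D) + 2*D*t)
-311221 - C(-659, -136) = -311221 - ((⅛)/(-136) + 2*(-136)*(-659)) = -311221 - ((⅛)*(-1/136) + 179248) = -311221 - (-1/1088 + 179248) = -311221 - 1*195021823/1088 = -311221 - 195021823/1088 = -533630271/1088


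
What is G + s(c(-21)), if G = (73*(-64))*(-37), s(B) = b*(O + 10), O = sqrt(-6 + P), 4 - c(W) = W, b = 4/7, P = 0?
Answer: 1210088/7 + 4*I*sqrt(6)/7 ≈ 1.7287e+5 + 1.3997*I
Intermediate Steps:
b = 4/7 (b = 4*(1/7) = 4/7 ≈ 0.57143)
c(W) = 4 - W
O = I*sqrt(6) (O = sqrt(-6 + 0) = sqrt(-6) = I*sqrt(6) ≈ 2.4495*I)
s(B) = 40/7 + 4*I*sqrt(6)/7 (s(B) = 4*(I*sqrt(6) + 10)/7 = 4*(10 + I*sqrt(6))/7 = 40/7 + 4*I*sqrt(6)/7)
G = 172864 (G = -4672*(-37) = 172864)
G + s(c(-21)) = 172864 + (40/7 + 4*I*sqrt(6)/7) = 1210088/7 + 4*I*sqrt(6)/7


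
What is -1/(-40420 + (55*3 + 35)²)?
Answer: 1/420 ≈ 0.0023810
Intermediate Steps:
-1/(-40420 + (55*3 + 35)²) = -1/(-40420 + (165 + 35)²) = -1/(-40420 + 200²) = -1/(-40420 + 40000) = -1/(-420) = -1*(-1/420) = 1/420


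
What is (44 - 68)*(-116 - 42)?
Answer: 3792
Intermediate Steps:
(44 - 68)*(-116 - 42) = -24*(-158) = 3792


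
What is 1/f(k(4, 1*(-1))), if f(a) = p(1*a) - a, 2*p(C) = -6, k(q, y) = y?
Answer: -½ ≈ -0.50000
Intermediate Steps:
p(C) = -3 (p(C) = (½)*(-6) = -3)
f(a) = -3 - a
1/f(k(4, 1*(-1))) = 1/(-3 - (-1)) = 1/(-3 - 1*(-1)) = 1/(-3 + 1) = 1/(-2) = -½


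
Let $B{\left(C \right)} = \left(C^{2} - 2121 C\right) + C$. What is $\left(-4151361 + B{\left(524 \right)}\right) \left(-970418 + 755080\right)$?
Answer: $1074033805770$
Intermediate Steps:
$B{\left(C \right)} = C^{2} - 2120 C$
$\left(-4151361 + B{\left(524 \right)}\right) \left(-970418 + 755080\right) = \left(-4151361 + 524 \left(-2120 + 524\right)\right) \left(-970418 + 755080\right) = \left(-4151361 + 524 \left(-1596\right)\right) \left(-215338\right) = \left(-4151361 - 836304\right) \left(-215338\right) = \left(-4987665\right) \left(-215338\right) = 1074033805770$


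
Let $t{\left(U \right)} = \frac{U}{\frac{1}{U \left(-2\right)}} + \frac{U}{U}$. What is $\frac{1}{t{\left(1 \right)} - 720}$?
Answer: $- \frac{1}{721} \approx -0.001387$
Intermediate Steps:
$t{\left(U \right)} = 1 - 2 U^{2}$ ($t{\left(U \right)} = \frac{U}{\frac{1}{\left(-2\right) U}} + 1 = \frac{U}{\left(- \frac{1}{2}\right) \frac{1}{U}} + 1 = U \left(- 2 U\right) + 1 = - 2 U^{2} + 1 = 1 - 2 U^{2}$)
$\frac{1}{t{\left(1 \right)} - 720} = \frac{1}{\left(1 - 2 \cdot 1^{2}\right) - 720} = \frac{1}{\left(1 - 2\right) - 720} = \frac{1}{-1 - 720} = \frac{1}{-721} = - \frac{1}{721}$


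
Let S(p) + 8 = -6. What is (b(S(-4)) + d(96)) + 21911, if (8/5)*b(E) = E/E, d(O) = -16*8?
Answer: 174269/8 ≈ 21784.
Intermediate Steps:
d(O) = -128
S(p) = -14 (S(p) = -8 - 6 = -14)
b(E) = 5/8 (b(E) = 5*(E/E)/8 = (5/8)*1 = 5/8)
(b(S(-4)) + d(96)) + 21911 = (5/8 - 128) + 21911 = -1019/8 + 21911 = 174269/8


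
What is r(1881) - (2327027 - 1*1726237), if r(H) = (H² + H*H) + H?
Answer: 6477413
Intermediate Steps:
r(H) = H + 2*H² (r(H) = (H² + H²) + H = 2*H² + H = H + 2*H²)
r(1881) - (2327027 - 1*1726237) = 1881*(1 + 2*1881) - (2327027 - 1*1726237) = 1881*(1 + 3762) - (2327027 - 1726237) = 1881*3763 - 1*600790 = 7078203 - 600790 = 6477413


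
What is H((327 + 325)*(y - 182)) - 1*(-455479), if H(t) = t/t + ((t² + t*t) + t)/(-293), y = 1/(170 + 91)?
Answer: -1909263355617596/19959453 ≈ -9.5657e+7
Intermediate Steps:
y = 1/261 ≈ 0.0038314
H(t) = 1 - 2*t²/293 - t/293 (H(t) = 1 + ((t² + t²) + t)*(-1/293) = 1 + (2*t² + t)*(-1/293) = 1 + (t + 2*t²)*(-1/293) = 1 + (-2*t²/293 - t/293) = 1 - 2*t²/293 - t/293)
H((327 + 325)*(y - 182)) - 1*(-455479) = (1 - 2*(327 + 325)²*(1/261 - 182)²/293 - (327 + 325)*(1/261 - 182)/293) - 1*(-455479) = (1 - 2*(652*(-47501/261))²/293 - 652*(-47501)/(293*261)) + 455479 = (1 - 2*(-30970652/261)²/293 - 1/293*(-30970652/261)) + 455479 = (1 - 2/293*959181285305104/68121 + 30970652/76473) + 455479 = (1 - 1918362570610208/19959453 + 30970652/76473) + 455479 = -1918354467310583/19959453 + 455479 = -1909263355617596/19959453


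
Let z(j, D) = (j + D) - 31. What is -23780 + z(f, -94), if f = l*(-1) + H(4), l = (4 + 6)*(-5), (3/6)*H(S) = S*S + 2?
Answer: -23819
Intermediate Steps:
H(S) = 4 + 2*S² (H(S) = 2*(S*S + 2) = 2*(S² + 2) = 2*(2 + S²) = 4 + 2*S²)
l = -50 (l = 10*(-5) = -50)
f = 86 (f = -50*(-1) + (4 + 2*4²) = 50 + (4 + 2*16) = 50 + (4 + 32) = 50 + 36 = 86)
z(j, D) = -31 + D + j (z(j, D) = (D + j) - 31 = -31 + D + j)
-23780 + z(f, -94) = -23780 + (-31 - 94 + 86) = -23780 - 39 = -23819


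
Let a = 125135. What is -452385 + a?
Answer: -327250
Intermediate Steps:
-452385 + a = -452385 + 125135 = -327250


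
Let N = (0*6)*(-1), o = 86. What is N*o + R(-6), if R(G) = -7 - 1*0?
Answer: -7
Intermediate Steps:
R(G) = -7 (R(G) = -7 + 0 = -7)
N = 0 (N = 0*(-1) = 0)
N*o + R(-6) = 0*86 - 7 = 0 - 7 = -7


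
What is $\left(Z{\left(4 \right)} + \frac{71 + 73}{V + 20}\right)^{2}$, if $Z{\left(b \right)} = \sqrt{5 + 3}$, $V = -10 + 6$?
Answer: $89 + 36 \sqrt{2} \approx 139.91$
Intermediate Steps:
$V = -4$
$Z{\left(b \right)} = 2 \sqrt{2}$ ($Z{\left(b \right)} = \sqrt{8} = 2 \sqrt{2}$)
$\left(Z{\left(4 \right)} + \frac{71 + 73}{V + 20}\right)^{2} = \left(2 \sqrt{2} + \frac{71 + 73}{-4 + 20}\right)^{2} = \left(2 \sqrt{2} + \frac{144}{16}\right)^{2} = \left(2 \sqrt{2} + 144 \cdot \frac{1}{16}\right)^{2} = \left(2 \sqrt{2} + 9\right)^{2} = \left(9 + 2 \sqrt{2}\right)^{2}$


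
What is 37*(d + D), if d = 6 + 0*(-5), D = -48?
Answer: -1554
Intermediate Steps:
d = 6 (d = 6 + 0 = 6)
37*(d + D) = 37*(6 - 48) = 37*(-42) = -1554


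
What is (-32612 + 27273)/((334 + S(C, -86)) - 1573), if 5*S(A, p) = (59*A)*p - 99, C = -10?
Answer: -26695/44446 ≈ -0.60062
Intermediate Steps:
S(A, p) = -99/5 + 59*A*p/5 (S(A, p) = ((59*A)*p - 99)/5 = (59*A*p - 99)/5 = (-99 + 59*A*p)/5 = -99/5 + 59*A*p/5)
(-32612 + 27273)/((334 + S(C, -86)) - 1573) = (-32612 + 27273)/((334 + (-99/5 + (59/5)*(-10)*(-86))) - 1573) = -5339/((334 + (-99/5 + 10148)) - 1573) = -5339/((334 + 50641/5) - 1573) = -5339/(52311/5 - 1573) = -5339/44446/5 = -5339*5/44446 = -26695/44446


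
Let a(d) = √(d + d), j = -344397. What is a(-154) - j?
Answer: 344397 + 2*I*√77 ≈ 3.444e+5 + 17.55*I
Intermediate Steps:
a(d) = √2*√d (a(d) = √(2*d) = √2*√d)
a(-154) - j = √2*√(-154) - 1*(-344397) = √2*(I*√154) + 344397 = 2*I*√77 + 344397 = 344397 + 2*I*√77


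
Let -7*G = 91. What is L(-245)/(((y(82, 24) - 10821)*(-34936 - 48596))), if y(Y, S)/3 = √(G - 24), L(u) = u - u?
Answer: 0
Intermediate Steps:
G = -13 (G = -⅐*91 = -13)
L(u) = 0
y(Y, S) = 3*I*√37 (y(Y, S) = 3*√(-13 - 24) = 3*√(-37) = 3*(I*√37) = 3*I*√37)
L(-245)/(((y(82, 24) - 10821)*(-34936 - 48596))) = 0/(((3*I*√37 - 10821)*(-34936 - 48596))) = 0/(((-10821 + 3*I*√37)*(-83532))) = 0/(903899772 - 250596*I*√37) = 0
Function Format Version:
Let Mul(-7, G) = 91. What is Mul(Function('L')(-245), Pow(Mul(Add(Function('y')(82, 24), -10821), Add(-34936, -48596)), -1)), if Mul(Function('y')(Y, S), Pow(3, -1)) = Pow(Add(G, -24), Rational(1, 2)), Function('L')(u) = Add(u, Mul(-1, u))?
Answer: 0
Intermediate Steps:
G = -13 (G = Mul(Rational(-1, 7), 91) = -13)
Function('L')(u) = 0
Function('y')(Y, S) = Mul(3, I, Pow(37, Rational(1, 2))) (Function('y')(Y, S) = Mul(3, Pow(Add(-13, -24), Rational(1, 2))) = Mul(3, Pow(-37, Rational(1, 2))) = Mul(3, Mul(I, Pow(37, Rational(1, 2)))) = Mul(3, I, Pow(37, Rational(1, 2))))
Mul(Function('L')(-245), Pow(Mul(Add(Function('y')(82, 24), -10821), Add(-34936, -48596)), -1)) = Mul(0, Pow(Mul(Add(Mul(3, I, Pow(37, Rational(1, 2))), -10821), Add(-34936, -48596)), -1)) = Mul(0, Pow(Mul(Add(-10821, Mul(3, I, Pow(37, Rational(1, 2)))), -83532), -1)) = Mul(0, Pow(Add(903899772, Mul(-250596, I, Pow(37, Rational(1, 2)))), -1)) = 0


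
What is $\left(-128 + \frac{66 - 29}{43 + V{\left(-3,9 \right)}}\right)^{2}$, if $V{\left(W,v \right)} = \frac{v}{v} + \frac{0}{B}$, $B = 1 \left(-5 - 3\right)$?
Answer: $\frac{31304025}{1936} \approx 16169.0$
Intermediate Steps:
$B = -8$ ($B = 1 \left(-8\right) = -8$)
$V{\left(W,v \right)} = 1$ ($V{\left(W,v \right)} = \frac{v}{v} + \frac{0}{-8} = 1 + 0 \left(- \frac{1}{8}\right) = 1 + 0 = 1$)
$\left(-128 + \frac{66 - 29}{43 + V{\left(-3,9 \right)}}\right)^{2} = \left(-128 + \frac{66 - 29}{43 + 1}\right)^{2} = \left(-128 + \frac{37}{44}\right)^{2} = \left(- \frac{5595}{44}\right)^{2} = \frac{31304025}{1936}$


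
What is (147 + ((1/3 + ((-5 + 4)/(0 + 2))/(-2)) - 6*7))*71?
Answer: 89957/12 ≈ 7496.4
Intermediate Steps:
(147 + ((1/3 + ((-5 + 4)/(0 + 2))/(-2)) - 6*7))*71 = (147 + ((1*(1/3) - 1/2*(-1/2)) - 42))*71 = (147 + ((1/3 - 1*1/2*(-1/2)) - 42))*71 = (147 + ((1/3 - 1/2*(-1/2)) - 42))*71 = (147 + ((1/3 + 1/4) - 42))*71 = (147 + (7/12 - 42))*71 = (147 - 497/12)*71 = (1267/12)*71 = 89957/12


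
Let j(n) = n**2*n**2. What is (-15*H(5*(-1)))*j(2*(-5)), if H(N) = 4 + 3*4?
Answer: -2400000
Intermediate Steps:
H(N) = 16 (H(N) = 4 + 12 = 16)
j(n) = n**4
(-15*H(5*(-1)))*j(2*(-5)) = (-15*16)*(2*(-5))**4 = -240*(-10)**4 = -240*10000 = -2400000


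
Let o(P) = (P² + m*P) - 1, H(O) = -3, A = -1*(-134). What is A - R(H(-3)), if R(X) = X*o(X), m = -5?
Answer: 203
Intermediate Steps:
A = 134
o(P) = -1 + P² - 5*P (o(P) = (P² - 5*P) - 1 = -1 + P² - 5*P)
R(X) = X*(-1 + X² - 5*X)
A - R(H(-3)) = 134 - (-3)*(-1 + (-3)² - 5*(-3)) = 134 - (-3)*(-1 + 9 + 15) = 134 - (-3)*23 = 134 - 1*(-69) = 134 + 69 = 203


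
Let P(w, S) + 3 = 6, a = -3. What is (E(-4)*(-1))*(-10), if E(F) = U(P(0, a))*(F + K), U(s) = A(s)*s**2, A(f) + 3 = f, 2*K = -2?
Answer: 0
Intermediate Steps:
P(w, S) = 3 (P(w, S) = -3 + 6 = 3)
K = -1 (K = (1/2)*(-2) = -1)
A(f) = -3 + f
U(s) = s**2*(-3 + s) (U(s) = (-3 + s)*s**2 = s**2*(-3 + s))
E(F) = 0 (E(F) = (3**2*(-3 + 3))*(F - 1) = (9*0)*(-1 + F) = 0*(-1 + F) = 0)
(E(-4)*(-1))*(-10) = (0*(-1))*(-10) = 0*(-10) = 0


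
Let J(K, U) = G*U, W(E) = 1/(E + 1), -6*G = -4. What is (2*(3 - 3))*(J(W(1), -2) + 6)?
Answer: 0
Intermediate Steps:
G = ⅔ (G = -⅙*(-4) = ⅔ ≈ 0.66667)
W(E) = 1/(1 + E)
J(K, U) = 2*U/3
(2*(3 - 3))*(J(W(1), -2) + 6) = (2*(3 - 3))*((⅔)*(-2) + 6) = (2*0)*(-4/3 + 6) = 0*(14/3) = 0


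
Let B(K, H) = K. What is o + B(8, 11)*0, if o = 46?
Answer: 46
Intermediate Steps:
o + B(8, 11)*0 = 46 + 8*0 = 46 + 0 = 46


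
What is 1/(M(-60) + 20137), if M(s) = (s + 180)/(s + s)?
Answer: 1/20136 ≈ 4.9662e-5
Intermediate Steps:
M(s) = (180 + s)/(2*s) (M(s) = (180 + s)/((2*s)) = (180 + s)*(1/(2*s)) = (180 + s)/(2*s))
1/(M(-60) + 20137) = 1/((½)*(180 - 60)/(-60) + 20137) = 1/((½)*(-1/60)*120 + 20137) = 1/(-1 + 20137) = 1/20136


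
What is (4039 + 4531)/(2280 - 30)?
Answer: 857/225 ≈ 3.8089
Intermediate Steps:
(4039 + 4531)/(2280 - 30) = 8570/2250 = 8570*(1/2250) = 857/225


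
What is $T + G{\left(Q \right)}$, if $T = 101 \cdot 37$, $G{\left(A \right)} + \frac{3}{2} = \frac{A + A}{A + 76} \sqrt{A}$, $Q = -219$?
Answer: $\frac{7471}{2} + \frac{438 i \sqrt{219}}{143} \approx 3735.5 + 45.327 i$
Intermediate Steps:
$G{\left(A \right)} = - \frac{3}{2} + \frac{2 A^{\frac{3}{2}}}{76 + A}$ ($G{\left(A \right)} = - \frac{3}{2} + \frac{A + A}{A + 76} \sqrt{A} = - \frac{3}{2} + \frac{2 A}{76 + A} \sqrt{A} = - \frac{3}{2} + \frac{2 A^{\frac{3}{2}}}{76 + A}$)
$T = 3737$
$T + G{\left(Q \right)} = 3737 + \frac{-228 - -657 + 4 \left(-219\right)^{\frac{3}{2}}}{2 \left(76 - 219\right)} = 3737 + \frac{-228 + 657 + 4 \left(- 219 i \sqrt{219}\right)}{2 \left(-143\right)} = 3737 + \frac{1}{2} \left(- \frac{1}{143}\right) \left(-228 + 657 - 876 i \sqrt{219}\right) = 3737 + \frac{1}{2} \left(- \frac{1}{143}\right) \left(429 - 876 i \sqrt{219}\right) = 3737 - \left(\frac{3}{2} - \frac{438 i \sqrt{219}}{143}\right) = \frac{7471}{2} + \frac{438 i \sqrt{219}}{143}$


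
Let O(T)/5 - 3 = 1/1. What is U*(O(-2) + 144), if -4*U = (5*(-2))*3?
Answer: 1230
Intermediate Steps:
U = 15/2 (U = -5*(-2)*3/4 = -(-5)*3/2 = -¼*(-30) = 15/2 ≈ 7.5000)
O(T) = 20 (O(T) = 15 + 5/1 = 15 + 5*1 = 15 + 5 = 20)
U*(O(-2) + 144) = 15*(20 + 144)/2 = (15/2)*164 = 1230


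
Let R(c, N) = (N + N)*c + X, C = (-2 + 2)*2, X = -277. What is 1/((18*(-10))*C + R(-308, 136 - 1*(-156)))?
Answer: -1/180149 ≈ -5.5510e-6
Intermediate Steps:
C = 0 (C = 0*2 = 0)
R(c, N) = -277 + 2*N*c (R(c, N) = (N + N)*c - 277 = (2*N)*c - 277 = 2*N*c - 277 = -277 + 2*N*c)
1/((18*(-10))*C + R(-308, 136 - 1*(-156))) = 1/((18*(-10))*0 + (-277 + 2*(136 - 1*(-156))*(-308))) = 1/(-180*0 + (-277 + 2*(136 + 156)*(-308))) = 1/(0 + (-277 + 2*292*(-308))) = 1/(0 + (-277 - 179872)) = 1/(0 - 180149) = 1/(-180149) = -1/180149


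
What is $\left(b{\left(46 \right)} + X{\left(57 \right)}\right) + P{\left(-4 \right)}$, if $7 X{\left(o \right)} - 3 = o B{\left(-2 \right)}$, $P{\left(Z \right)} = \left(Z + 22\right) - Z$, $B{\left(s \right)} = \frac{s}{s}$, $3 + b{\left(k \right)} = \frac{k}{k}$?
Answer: $\frac{200}{7} \approx 28.571$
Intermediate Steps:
$b{\left(k \right)} = -2$ ($b{\left(k \right)} = -3 + \frac{k}{k} = -3 + 1 = -2$)
$B{\left(s \right)} = 1$
$P{\left(Z \right)} = 22$ ($P{\left(Z \right)} = \left(22 + Z\right) - Z = 22$)
$X{\left(o \right)} = \frac{3}{7} + \frac{o}{7}$ ($X{\left(o \right)} = \frac{3}{7} + \frac{o 1}{7} = \frac{3}{7} + \frac{o}{7}$)
$\left(b{\left(46 \right)} + X{\left(57 \right)}\right) + P{\left(-4 \right)} = \left(-2 + \left(\frac{3}{7} + \frac{1}{7} \cdot 57\right)\right) + 22 = \left(-2 + \left(\frac{3}{7} + \frac{57}{7}\right)\right) + 22 = \left(-2 + \frac{60}{7}\right) + 22 = \frac{46}{7} + 22 = \frac{200}{7}$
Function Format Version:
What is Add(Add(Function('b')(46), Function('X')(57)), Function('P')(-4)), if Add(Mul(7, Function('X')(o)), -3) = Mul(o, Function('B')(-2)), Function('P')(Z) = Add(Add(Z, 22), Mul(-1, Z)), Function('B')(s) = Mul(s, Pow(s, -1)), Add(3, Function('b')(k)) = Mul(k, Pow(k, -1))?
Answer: Rational(200, 7) ≈ 28.571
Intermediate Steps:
Function('b')(k) = -2 (Function('b')(k) = Add(-3, Mul(k, Pow(k, -1))) = Add(-3, 1) = -2)
Function('B')(s) = 1
Function('P')(Z) = 22 (Function('P')(Z) = Add(Add(22, Z), Mul(-1, Z)) = 22)
Function('X')(o) = Add(Rational(3, 7), Mul(Rational(1, 7), o)) (Function('X')(o) = Add(Rational(3, 7), Mul(Rational(1, 7), Mul(o, 1))) = Add(Rational(3, 7), Mul(Rational(1, 7), o)))
Add(Add(Function('b')(46), Function('X')(57)), Function('P')(-4)) = Add(Add(-2, Add(Rational(3, 7), Mul(Rational(1, 7), 57))), 22) = Add(Add(-2, Add(Rational(3, 7), Rational(57, 7))), 22) = Add(Add(-2, Rational(60, 7)), 22) = Add(Rational(46, 7), 22) = Rational(200, 7)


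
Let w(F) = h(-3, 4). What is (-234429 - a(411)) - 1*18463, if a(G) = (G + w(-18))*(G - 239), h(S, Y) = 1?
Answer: -323756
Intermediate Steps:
w(F) = 1
a(G) = (1 + G)*(-239 + G) (a(G) = (G + 1)*(G - 239) = (1 + G)*(-239 + G))
(-234429 - a(411)) - 1*18463 = (-234429 - (-239 + 411² - 238*411)) - 1*18463 = (-234429 - (-239 + 168921 - 97818)) - 18463 = (-234429 - 1*70864) - 18463 = (-234429 - 70864) - 18463 = -305293 - 18463 = -323756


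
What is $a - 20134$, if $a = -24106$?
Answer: $-44240$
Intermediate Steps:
$a - 20134 = -24106 - 20134 = -44240$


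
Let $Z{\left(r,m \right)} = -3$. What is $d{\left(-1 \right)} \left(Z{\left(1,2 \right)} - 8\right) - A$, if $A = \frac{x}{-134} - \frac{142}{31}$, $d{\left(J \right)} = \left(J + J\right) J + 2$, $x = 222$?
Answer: $- \frac{78433}{2077} \approx -37.763$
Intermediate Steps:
$d{\left(J \right)} = 2 + 2 J^{2}$ ($d{\left(J \right)} = 2 J J + 2 = 2 J^{2} + 2 = 2 + 2 J^{2}$)
$A = - \frac{12955}{2077}$ ($A = \frac{222}{-134} - \frac{142}{31} = 222 \left(- \frac{1}{134}\right) - \frac{142}{31} = - \frac{111}{67} - \frac{142}{31} = - \frac{12955}{2077} \approx -6.2374$)
$d{\left(-1 \right)} \left(Z{\left(1,2 \right)} - 8\right) - A = \left(2 + 2 \left(-1\right)^{2}\right) \left(-3 - 8\right) - - \frac{12955}{2077} = \left(2 + 2 \cdot 1\right) \left(-11\right) + \frac{12955}{2077} = \left(2 + 2\right) \left(-11\right) + \frac{12955}{2077} = 4 \left(-11\right) + \frac{12955}{2077} = -44 + \frac{12955}{2077} = - \frac{78433}{2077}$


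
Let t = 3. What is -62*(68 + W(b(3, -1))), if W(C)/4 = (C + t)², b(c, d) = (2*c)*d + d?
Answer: -8184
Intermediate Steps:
b(c, d) = d + 2*c*d (b(c, d) = 2*c*d + d = d + 2*c*d)
W(C) = 4*(3 + C)² (W(C) = 4*(C + 3)² = 4*(3 + C)²)
-62*(68 + W(b(3, -1))) = -62*(68 + 4*(3 - (1 + 2*3))²) = -62*(68 + 4*(3 - (1 + 6))²) = -62*(68 + 4*(3 - 1*7)²) = -62*(68 + 4*(3 - 7)²) = -62*(68 + 4*(-4)²) = -62*(68 + 4*16) = -62*(68 + 64) = -62*132 = -8184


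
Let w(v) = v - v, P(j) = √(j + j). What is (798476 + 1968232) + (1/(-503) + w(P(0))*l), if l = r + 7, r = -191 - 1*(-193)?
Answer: 1391654123/503 ≈ 2.7667e+6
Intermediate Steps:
P(j) = √2*√j (P(j) = √(2*j) = √2*√j)
r = 2 (r = -191 + 193 = 2)
w(v) = 0
l = 9 (l = 2 + 7 = 9)
(798476 + 1968232) + (1/(-503) + w(P(0))*l) = (798476 + 1968232) + (1/(-503) + 0*9) = 2766708 + (-1/503 + 0) = 2766708 - 1/503 = 1391654123/503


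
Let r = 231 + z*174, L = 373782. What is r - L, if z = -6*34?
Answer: -409047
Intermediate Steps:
z = -204
r = -35265 (r = 231 - 204*174 = 231 - 35496 = -35265)
r - L = -35265 - 1*373782 = -35265 - 373782 = -409047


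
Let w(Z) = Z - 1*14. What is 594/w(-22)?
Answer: -33/2 ≈ -16.500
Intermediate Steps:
w(Z) = -14 + Z (w(Z) = Z - 14 = -14 + Z)
594/w(-22) = 594/(-14 - 22) = 594/(-36) = 594*(-1/36) = -33/2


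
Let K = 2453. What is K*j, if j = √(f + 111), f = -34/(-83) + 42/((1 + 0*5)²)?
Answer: 2453*√1056839/83 ≈ 30383.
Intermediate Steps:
f = 3520/83 (f = -34*(-1/83) + 42/((1 + 0)²) = 34/83 + 42/(1²) = 34/83 + 42/1 = 34/83 + 42*1 = 34/83 + 42 = 3520/83 ≈ 42.410)
j = √1056839/83 (j = √(3520/83 + 111) = √(12733/83) = √1056839/83 ≈ 12.386)
K*j = 2453*(√1056839/83) = 2453*√1056839/83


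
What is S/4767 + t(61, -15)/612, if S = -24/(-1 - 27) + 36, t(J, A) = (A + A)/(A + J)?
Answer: 347897/52189116 ≈ 0.0066661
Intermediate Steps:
t(J, A) = 2*A/(A + J) (t(J, A) = (2*A)/(A + J) = 2*A/(A + J))
S = 258/7 (S = -24/(-28) + 36 = -1/28*(-24) + 36 = 6/7 + 36 = 258/7 ≈ 36.857)
S/4767 + t(61, -15)/612 = (258/7)/4767 + (2*(-15)/(-15 + 61))/612 = (258/7)*(1/4767) + (2*(-15)/46)*(1/612) = 86/11123 + (2*(-15)*(1/46))*(1/612) = 86/11123 - 15/23*1/612 = 86/11123 - 5/4692 = 347897/52189116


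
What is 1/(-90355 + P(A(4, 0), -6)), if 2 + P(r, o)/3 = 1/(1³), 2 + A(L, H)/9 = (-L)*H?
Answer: -1/90358 ≈ -1.1067e-5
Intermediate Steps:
A(L, H) = -18 - 9*H*L (A(L, H) = -18 + 9*((-L)*H) = -18 + 9*(-H*L) = -18 - 9*H*L)
P(r, o) = -3 (P(r, o) = -6 + 3/(1³) = -6 + 3/1 = -6 + 3*1 = -6 + 3 = -3)
1/(-90355 + P(A(4, 0), -6)) = 1/(-90355 - 3) = 1/(-90358) = -1/90358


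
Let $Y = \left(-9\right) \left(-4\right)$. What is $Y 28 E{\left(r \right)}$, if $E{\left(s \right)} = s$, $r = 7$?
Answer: $7056$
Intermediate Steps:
$Y = 36$
$Y 28 E{\left(r \right)} = 36 \cdot 28 \cdot 7 = 1008 \cdot 7 = 7056$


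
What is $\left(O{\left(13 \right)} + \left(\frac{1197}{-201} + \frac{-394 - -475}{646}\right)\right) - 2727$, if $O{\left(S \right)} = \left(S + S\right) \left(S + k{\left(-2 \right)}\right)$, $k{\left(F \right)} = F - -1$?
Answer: $- \frac{104778357}{43282} \approx -2420.8$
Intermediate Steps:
$k{\left(F \right)} = 1 + F$ ($k{\left(F \right)} = F + 1 = 1 + F$)
$O{\left(S \right)} = 2 S \left(-1 + S\right)$ ($O{\left(S \right)} = \left(S + S\right) \left(S + \left(1 - 2\right)\right) = 2 S \left(S - 1\right) = 2 S \left(-1 + S\right)$)
$\left(O{\left(13 \right)} + \left(\frac{1197}{-201} + \frac{-394 - -475}{646}\right)\right) - 2727 = \left(2 \cdot 13 \left(-1 + 13\right) + \left(\frac{1197}{-201} + \frac{-394 - -475}{646}\right)\right) - 2727 = \left(2 \cdot 13 \cdot 12 + \left(1197 \left(- \frac{1}{201}\right) + \left(-394 + 475\right) \frac{1}{646}\right)\right) - 2727 = \left(312 + \left(- \frac{399}{67} + 81 \cdot \frac{1}{646}\right)\right) - 2727 = \left(312 + \left(- \frac{399}{67} + \frac{81}{646}\right)\right) - 2727 = \left(312 - \frac{252327}{43282}\right) - 2727 = \frac{13251657}{43282} - 2727 = - \frac{104778357}{43282}$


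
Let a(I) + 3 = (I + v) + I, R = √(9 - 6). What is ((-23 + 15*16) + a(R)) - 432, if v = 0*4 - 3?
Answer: -221 + 2*√3 ≈ -217.54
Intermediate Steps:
v = -3 (v = 0 - 3 = -3)
R = √3 ≈ 1.7320
a(I) = -6 + 2*I (a(I) = -3 + ((I - 3) + I) = -3 + ((-3 + I) + I) = -3 + (-3 + 2*I) = -6 + 2*I)
((-23 + 15*16) + a(R)) - 432 = ((-23 + 15*16) + (-6 + 2*√3)) - 432 = ((-23 + 240) + (-6 + 2*√3)) - 432 = (217 + (-6 + 2*√3)) - 432 = (211 + 2*√3) - 432 = -221 + 2*√3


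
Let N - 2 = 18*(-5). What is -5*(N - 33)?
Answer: 605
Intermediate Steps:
N = -88 (N = 2 + 18*(-5) = 2 - 90 = -88)
-5*(N - 33) = -5*(-88 - 33) = -5*(-121) = 605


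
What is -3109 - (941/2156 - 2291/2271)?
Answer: -15219719699/4896276 ≈ -3108.4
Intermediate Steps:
-3109 - (941/2156 - 2291/2271) = -3109 - 1*(-2802385/4896276) = -3109 + 2802385/4896276 = -15219719699/4896276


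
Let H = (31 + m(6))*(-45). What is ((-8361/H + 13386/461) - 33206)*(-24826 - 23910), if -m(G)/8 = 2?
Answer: 55883876698016/34575 ≈ 1.6163e+9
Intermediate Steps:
m(G) = -16 (m(G) = -8*2 = -16)
H = -675 (H = (31 - 16)*(-45) = 15*(-45) = -675)
((-8361/H + 13386/461) - 33206)*(-24826 - 23910) = ((-8361/(-675) + 13386/461) - 33206)*(-24826 - 23910) = ((-8361*(-1/675) + 13386*(1/461)) - 33206)*(-48736) = ((929/75 + 13386/461) - 33206)*(-48736) = (1432219/34575 - 33206)*(-48736) = -1146665231/34575*(-48736) = 55883876698016/34575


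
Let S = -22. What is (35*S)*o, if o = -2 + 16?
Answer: -10780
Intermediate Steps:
o = 14
(35*S)*o = (35*(-22))*14 = -770*14 = -10780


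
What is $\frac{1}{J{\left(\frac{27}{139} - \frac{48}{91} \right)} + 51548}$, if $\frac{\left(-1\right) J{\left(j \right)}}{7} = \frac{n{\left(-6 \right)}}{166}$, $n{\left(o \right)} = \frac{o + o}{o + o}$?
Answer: $\frac{166}{8556961} \approx 1.9399 \cdot 10^{-5}$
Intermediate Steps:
$n{\left(o \right)} = 1$ ($n{\left(o \right)} = \frac{2 o}{2 o} = 2 o \frac{1}{2 o} = 1$)
$J{\left(j \right)} = - \frac{7}{166}$ ($J{\left(j \right)} = - 7 \cdot 1 \cdot \frac{1}{166} = \left(-7\right) \frac{1}{166} = - \frac{7}{166}$)
$\frac{1}{J{\left(\frac{27}{139} - \frac{48}{91} \right)} + 51548} = \frac{1}{- \frac{7}{166} + 51548} = \frac{1}{\frac{8556961}{166}} = \frac{166}{8556961}$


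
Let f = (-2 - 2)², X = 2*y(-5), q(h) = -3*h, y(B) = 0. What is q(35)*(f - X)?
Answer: -1680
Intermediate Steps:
X = 0 (X = 2*0 = 0)
f = 16 (f = (-4)² = 16)
q(35)*(f - X) = (-3*35)*(16 - 1*0) = -105*(16 + 0) = -105*16 = -1680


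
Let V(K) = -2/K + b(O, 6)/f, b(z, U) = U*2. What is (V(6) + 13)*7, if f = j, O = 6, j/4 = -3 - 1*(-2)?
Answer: 203/3 ≈ 67.667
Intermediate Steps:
j = -4 (j = 4*(-3 - 1*(-2)) = 4*(-3 + 2) = 4*(-1) = -4)
f = -4
b(z, U) = 2*U
V(K) = -3 - 2/K (V(K) = -2/K + (2*6)/(-4) = -2/K + 12*(-¼) = -2/K - 3 = -3 - 2/K)
(V(6) + 13)*7 = ((-3 - 2/6) + 13)*7 = ((-3 - 2*⅙) + 13)*7 = ((-3 - ⅓) + 13)*7 = (-10/3 + 13)*7 = (29/3)*7 = 203/3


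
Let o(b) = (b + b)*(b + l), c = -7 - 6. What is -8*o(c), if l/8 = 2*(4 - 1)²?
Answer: 27248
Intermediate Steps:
c = -13
l = 144 (l = 8*(2*(4 - 1)²) = 8*(2*3²) = 8*(2*9) = 8*18 = 144)
o(b) = 2*b*(144 + b) (o(b) = (b + b)*(b + 144) = (2*b)*(144 + b) = 2*b*(144 + b))
-8*o(c) = -16*(-13)*(144 - 13) = -16*(-13)*131 = -8*(-3406) = 27248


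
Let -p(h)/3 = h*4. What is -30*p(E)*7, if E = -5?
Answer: -12600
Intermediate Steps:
p(h) = -12*h (p(h) = -3*h*4 = -12*h)
-30*p(E)*7 = -(-360)*(-5)*7 = -30*60*7 = -1800*7 = -12600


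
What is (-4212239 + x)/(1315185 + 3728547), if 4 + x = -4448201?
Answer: -2165111/1260933 ≈ -1.7171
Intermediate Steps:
x = -4448205 (x = -4 - 4448201 = -4448205)
(-4212239 + x)/(1315185 + 3728547) = (-4212239 - 4448205)/(1315185 + 3728547) = -8660444/5043732 = -8660444*1/5043732 = -2165111/1260933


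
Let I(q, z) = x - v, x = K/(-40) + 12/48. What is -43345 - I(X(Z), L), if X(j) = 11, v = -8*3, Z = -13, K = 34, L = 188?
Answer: -216842/5 ≈ -43368.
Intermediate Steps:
x = -⅗ (x = 34/(-40) + 12/48 = 34*(-1/40) + 12*(1/48) = -17/20 + ¼ = -⅗ ≈ -0.60000)
v = -24
I(q, z) = 117/5 (I(q, z) = -⅗ - 1*(-24) = -⅗ + 24 = 117/5)
-43345 - I(X(Z), L) = -43345 - 1*117/5 = -43345 - 117/5 = -216842/5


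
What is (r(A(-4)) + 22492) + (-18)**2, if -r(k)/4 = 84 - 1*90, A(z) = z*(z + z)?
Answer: 22840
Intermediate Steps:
A(z) = 2*z**2 (A(z) = z*(2*z) = 2*z**2)
r(k) = 24 (r(k) = -4*(84 - 1*90) = -4*(84 - 90) = -4*(-6) = 24)
(r(A(-4)) + 22492) + (-18)**2 = (24 + 22492) + (-18)**2 = 22516 + 324 = 22840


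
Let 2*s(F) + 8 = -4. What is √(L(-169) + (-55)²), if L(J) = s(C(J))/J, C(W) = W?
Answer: √511231/13 ≈ 55.000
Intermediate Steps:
s(F) = -6 (s(F) = -4 + (½)*(-4) = -4 - 2 = -6)
L(J) = -6/J
√(L(-169) + (-55)²) = √(-6/(-169) + (-55)²) = √(-6*(-1/169) + 3025) = √(6/169 + 3025) = √(511231/169) = √511231/13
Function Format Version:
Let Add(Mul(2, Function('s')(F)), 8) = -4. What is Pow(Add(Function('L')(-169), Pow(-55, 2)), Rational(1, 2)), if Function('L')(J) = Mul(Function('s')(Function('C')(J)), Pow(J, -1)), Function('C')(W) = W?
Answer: Mul(Rational(1, 13), Pow(511231, Rational(1, 2))) ≈ 55.000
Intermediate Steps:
Function('s')(F) = -6 (Function('s')(F) = Add(-4, Mul(Rational(1, 2), -4)) = Add(-4, -2) = -6)
Function('L')(J) = Mul(-6, Pow(J, -1))
Pow(Add(Function('L')(-169), Pow(-55, 2)), Rational(1, 2)) = Pow(Add(Mul(-6, Pow(-169, -1)), Pow(-55, 2)), Rational(1, 2)) = Pow(Add(Mul(-6, Rational(-1, 169)), 3025), Rational(1, 2)) = Pow(Add(Rational(6, 169), 3025), Rational(1, 2)) = Pow(Rational(511231, 169), Rational(1, 2)) = Mul(Rational(1, 13), Pow(511231, Rational(1, 2)))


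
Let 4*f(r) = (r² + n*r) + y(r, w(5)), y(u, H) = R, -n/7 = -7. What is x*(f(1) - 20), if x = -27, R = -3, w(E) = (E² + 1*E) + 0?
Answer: 891/4 ≈ 222.75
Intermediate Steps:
n = 49 (n = -7*(-7) = 49)
w(E) = E + E² (w(E) = (E² + E) + 0 = (E + E²) + 0 = E + E²)
y(u, H) = -3
f(r) = -¾ + r²/4 + 49*r/4 (f(r) = ((r² + 49*r) - 3)/4 = (-3 + r² + 49*r)/4 = -¾ + r²/4 + 49*r/4)
x*(f(1) - 20) = -27*((-¾ + (¼)*1² + (49/4)*1) - 20) = -27*((-¾ + (¼)*1 + 49/4) - 20) = -27*((-¾ + ¼ + 49/4) - 20) = -27*(47/4 - 20) = -27*(-33/4) = 891/4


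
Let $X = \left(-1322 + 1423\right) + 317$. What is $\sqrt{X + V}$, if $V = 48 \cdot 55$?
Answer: $\sqrt{3058} \approx 55.299$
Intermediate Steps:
$V = 2640$
$X = 418$ ($X = 101 + 317 = 418$)
$\sqrt{X + V} = \sqrt{418 + 2640} = \sqrt{3058}$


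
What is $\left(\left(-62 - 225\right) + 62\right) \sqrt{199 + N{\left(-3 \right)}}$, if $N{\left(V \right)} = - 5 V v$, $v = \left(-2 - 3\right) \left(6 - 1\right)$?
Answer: $- 900 i \sqrt{11} \approx - 2985.0 i$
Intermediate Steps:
$v = -25$ ($v = \left(-5\right) 5 = -25$)
$N{\left(V \right)} = 125 V$ ($N{\left(V \right)} = - 5 V \left(-25\right) = 125 V$)
$\left(\left(-62 - 225\right) + 62\right) \sqrt{199 + N{\left(-3 \right)}} = \left(\left(-62 - 225\right) + 62\right) \sqrt{199 + 125 \left(-3\right)} = \left(\left(-62 - 225\right) + 62\right) \sqrt{199 - 375} = \left(-287 + 62\right) \sqrt{-176} = - 225 \cdot 4 i \sqrt{11} = - 900 i \sqrt{11}$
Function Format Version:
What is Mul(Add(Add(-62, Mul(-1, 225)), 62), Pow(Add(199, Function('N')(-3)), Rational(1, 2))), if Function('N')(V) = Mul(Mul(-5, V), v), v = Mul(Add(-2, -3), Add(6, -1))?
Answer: Mul(-900, I, Pow(11, Rational(1, 2))) ≈ Mul(-2985.0, I)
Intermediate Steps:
v = -25 (v = Mul(-5, 5) = -25)
Function('N')(V) = Mul(125, V) (Function('N')(V) = Mul(Mul(-5, V), -25) = Mul(125, V))
Mul(Add(Add(-62, Mul(-1, 225)), 62), Pow(Add(199, Function('N')(-3)), Rational(1, 2))) = Mul(Add(Add(-62, Mul(-1, 225)), 62), Pow(Add(199, Mul(125, -3)), Rational(1, 2))) = Mul(Add(Add(-62, -225), 62), Pow(Add(199, -375), Rational(1, 2))) = Mul(Add(-287, 62), Pow(-176, Rational(1, 2))) = Mul(-225, Mul(4, I, Pow(11, Rational(1, 2)))) = Mul(-900, I, Pow(11, Rational(1, 2)))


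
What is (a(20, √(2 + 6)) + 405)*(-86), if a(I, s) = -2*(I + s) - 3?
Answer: -31132 + 344*√2 ≈ -30646.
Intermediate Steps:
a(I, s) = -3 - 2*I - 2*s (a(I, s) = (-2*I - 2*s) - 3 = -3 - 2*I - 2*s)
(a(20, √(2 + 6)) + 405)*(-86) = ((-3 - 2*20 - 2*√(2 + 6)) + 405)*(-86) = ((-3 - 40 - 4*√2) + 405)*(-86) = ((-43 - 4*√2) + 405)*(-86) = (362 - 4*√2)*(-86) = -31132 + 344*√2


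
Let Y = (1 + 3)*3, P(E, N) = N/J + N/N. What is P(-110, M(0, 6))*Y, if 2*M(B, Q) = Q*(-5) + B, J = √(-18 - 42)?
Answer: 12 + 6*I*√15 ≈ 12.0 + 23.238*I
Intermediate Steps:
J = 2*I*√15 (J = √(-60) = 2*I*√15 ≈ 7.746*I)
M(B, Q) = B/2 - 5*Q/2 (M(B, Q) = (Q*(-5) + B)/2 = (-5*Q + B)/2 = (B - 5*Q)/2 = B/2 - 5*Q/2)
P(E, N) = 1 - I*N*√15/30 (P(E, N) = N/((2*I*√15)) + N/N = N*(-I*√15/30) + 1 = -I*N*√15/30 + 1 = 1 - I*N*√15/30)
Y = 12 (Y = 4*3 = 12)
P(-110, M(0, 6))*Y = (1 - I*((½)*0 - 5/2*6)*√15/30)*12 = (1 - I*(0 - 15)*√15/30)*12 = (1 - 1/30*I*(-15)*√15)*12 = (1 + I*√15/2)*12 = 12 + 6*I*√15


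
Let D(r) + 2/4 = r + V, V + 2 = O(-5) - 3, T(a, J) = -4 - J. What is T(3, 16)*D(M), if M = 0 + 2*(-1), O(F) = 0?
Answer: 150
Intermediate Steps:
M = -2 (M = 0 - 2 = -2)
V = -5 (V = -2 + (0 - 3) = -2 - 3 = -5)
D(r) = -11/2 + r (D(r) = -1/2 + (r - 5) = -1/2 + (-5 + r) = -11/2 + r)
T(3, 16)*D(M) = (-4 - 1*16)*(-11/2 - 2) = (-4 - 16)*(-15/2) = -20*(-15/2) = 150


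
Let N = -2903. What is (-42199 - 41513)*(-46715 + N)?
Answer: 4153622016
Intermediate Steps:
(-42199 - 41513)*(-46715 + N) = (-42199 - 41513)*(-46715 - 2903) = -83712*(-49618) = 4153622016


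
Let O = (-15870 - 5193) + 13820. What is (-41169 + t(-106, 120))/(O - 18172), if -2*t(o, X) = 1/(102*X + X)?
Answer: 78284437/48327600 ≈ 1.6199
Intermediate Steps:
t(o, X) = -1/(206*X) (t(o, X) = -1/(2*(102*X + X)) = -1/(103*X)/2 = -1/(206*X))
O = -7243 (O = -21063 + 13820 = -7243)
(-41169 + t(-106, 120))/(O - 18172) = (-41169 - 1/206/120)/(-7243 - 18172) = (-41169 - 1/206*1/120)/(-25415) = (-41169 - 1/24720)*(-1/25415) = -1017697681/24720*(-1/25415) = 78284437/48327600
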